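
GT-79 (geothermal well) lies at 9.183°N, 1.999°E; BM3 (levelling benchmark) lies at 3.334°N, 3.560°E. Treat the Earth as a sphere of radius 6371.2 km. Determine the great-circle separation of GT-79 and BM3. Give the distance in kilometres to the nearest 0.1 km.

672.9 km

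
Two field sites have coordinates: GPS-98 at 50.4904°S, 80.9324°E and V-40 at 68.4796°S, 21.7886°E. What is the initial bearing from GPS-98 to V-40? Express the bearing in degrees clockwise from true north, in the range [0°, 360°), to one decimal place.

215.2°

Δλ = -59.1438°
y = sin Δλ · cos φ₂ = -0.314910
x = cos φ₁ sin φ₂ − sin φ₁ cos φ₂ cos Δλ = -0.446700
θ = atan2(y, x) = -144.8173° → 215.1827° (mod 360°)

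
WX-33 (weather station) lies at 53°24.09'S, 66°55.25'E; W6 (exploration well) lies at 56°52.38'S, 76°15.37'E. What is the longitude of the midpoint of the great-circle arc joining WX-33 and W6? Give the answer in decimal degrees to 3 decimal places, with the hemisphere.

WX-33: φ = -53.40150°, λ = +66.92083°
W6: φ = -56.87300°, λ = +76.25617°
Bx = cos φ₂ cos Δλ = 0.539259,  By = cos φ₂ sin Δλ = 0.088649
φₘ = atan2(sin φ₁ + sin φ₂, √((cos φ₁ + Bx)² + By²)) = -55.22630°
λₘ = λ₁ + atan2(By, cos φ₁ + Bx) = 71.38501°

71.385°E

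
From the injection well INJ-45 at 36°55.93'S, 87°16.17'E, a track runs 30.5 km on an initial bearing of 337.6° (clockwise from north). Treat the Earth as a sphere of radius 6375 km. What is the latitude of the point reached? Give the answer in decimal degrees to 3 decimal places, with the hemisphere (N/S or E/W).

INJ-45: φ = -36.93217°, λ = +87.26950°
δ = d/R = 30.5/6375 = 0.004784 rad
φ₂ = arcsin(sin φ₁ cos δ + cos φ₁ sin δ cos θ)
   = arcsin(-0.60087·0.99999 + 0.79935·0.00478·0.92455) = -36.67866°
λ₂ = λ₁ + atan2(sin θ sin δ cos φ₁, cos δ − sin φ₁ sin φ₂) = 87.13925°

36.679°S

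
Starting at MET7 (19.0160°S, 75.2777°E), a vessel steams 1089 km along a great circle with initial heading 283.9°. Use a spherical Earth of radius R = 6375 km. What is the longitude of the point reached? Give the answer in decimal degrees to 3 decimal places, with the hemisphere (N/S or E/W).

65.372°E

δ = d/R = 1089/6375 = 0.170824 rad
φ₂ = arcsin(sin φ₁ cos δ + cos φ₁ sin δ cos θ)
   = arcsin(-0.32583·0.98545 + 0.94543·0.16999·0.24023) = -16.40833°
λ₂ = λ₁ + atan2(sin θ sin δ cos φ₁, cos δ − sin φ₁ sin φ₂) = 65.37230°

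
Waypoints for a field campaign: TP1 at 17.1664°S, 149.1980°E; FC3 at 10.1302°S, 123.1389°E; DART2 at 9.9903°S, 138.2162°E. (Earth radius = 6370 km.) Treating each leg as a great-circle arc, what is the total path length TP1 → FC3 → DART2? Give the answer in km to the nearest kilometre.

4569 km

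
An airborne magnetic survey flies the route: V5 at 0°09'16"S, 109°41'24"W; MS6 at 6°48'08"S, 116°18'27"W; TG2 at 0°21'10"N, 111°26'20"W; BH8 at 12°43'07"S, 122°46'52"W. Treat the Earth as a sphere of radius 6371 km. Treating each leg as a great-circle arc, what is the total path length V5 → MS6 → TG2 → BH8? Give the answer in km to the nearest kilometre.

3921 km

V5: φ = -0.15444°, λ = -109.69000°
MS6: φ = -6.80222°, λ = -116.30750°
TG2: φ = +0.35278°, λ = -111.43889°
BH8: φ = -12.71861°, λ = -122.78111°
V5→MS6: c = 0.163515 rad, d = 1041.76 km
MS6→TG2: c = 0.150940 rad, d = 961.64 km
TG2→BH8: c = 0.301006 rad, d = 1917.71 km
Total = 1041.76 + 961.64 + 1917.71 = 3921.10 km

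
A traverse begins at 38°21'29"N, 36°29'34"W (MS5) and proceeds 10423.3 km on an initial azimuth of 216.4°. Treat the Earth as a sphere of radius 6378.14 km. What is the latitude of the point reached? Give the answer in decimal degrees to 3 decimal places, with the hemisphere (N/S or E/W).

42.007°S

MS5: φ = +38.35806°, λ = -36.49278°
δ = d/R = 10423.3/6378.14 = 1.634223 rad
φ₂ = arcsin(sin φ₁ cos δ + cos φ₁ sin δ cos θ)
   = arcsin(0.62057·-0.06338 + 0.78415·0.99799·-0.80489) = -42.00697°
λ₂ = λ₁ + atan2(sin θ sin δ cos φ₁, cos δ − sin φ₁ sin φ₂) = -89.33787°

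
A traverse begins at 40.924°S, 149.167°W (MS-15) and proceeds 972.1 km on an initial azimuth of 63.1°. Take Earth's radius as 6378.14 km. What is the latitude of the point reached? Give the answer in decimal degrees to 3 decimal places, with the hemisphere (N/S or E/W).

δ = d/R = 972.1/6378.14 = 0.152411 rad
φ₂ = arcsin(sin φ₁ cos δ + cos φ₁ sin δ cos θ)
   = arcsin(-0.65506·0.98841 + 0.75558·0.15182·0.45243) = -36.55282°
λ₂ = λ₁ + atan2(sin θ sin δ cos φ₁, cos δ − sin φ₁ sin φ₂) = -139.46371°

36.553°S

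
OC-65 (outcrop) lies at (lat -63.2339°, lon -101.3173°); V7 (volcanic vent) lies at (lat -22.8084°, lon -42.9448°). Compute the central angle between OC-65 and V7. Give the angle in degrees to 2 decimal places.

55.68°

Δφ = 40.4255°,  Δλ = 58.3725°
a = sin²(Δφ/2) + cos φ₁ cos φ₂ sin²(Δλ/2) = 0.218095
c = 2·arcsin(√a) = 0.971805 rad = 55.6803°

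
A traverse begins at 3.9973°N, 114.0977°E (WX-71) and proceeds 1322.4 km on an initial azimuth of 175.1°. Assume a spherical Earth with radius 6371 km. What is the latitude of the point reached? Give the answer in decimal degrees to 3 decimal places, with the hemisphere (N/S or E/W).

δ = d/R = 1322.4/6371 = 0.207566 rad
φ₂ = arcsin(sin φ₁ cos δ + cos φ₁ sin δ cos θ)
   = arcsin(0.06971·0.97854 + 0.99757·0.20608·-0.99635) = -7.85187°
λ₂ = λ₁ + atan2(sin θ sin δ cos φ₁, cos δ − sin φ₁ sin φ₂) = 115.11585°

7.852°S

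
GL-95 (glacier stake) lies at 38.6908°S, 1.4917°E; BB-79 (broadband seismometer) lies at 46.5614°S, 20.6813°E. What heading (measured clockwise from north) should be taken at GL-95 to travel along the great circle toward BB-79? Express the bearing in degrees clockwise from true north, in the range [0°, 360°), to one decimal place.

125.4°

Δλ = 19.1896°
y = sin Δλ · cos φ₂ = 0.226003
x = cos φ₁ sin φ₂ − sin φ₁ cos φ₂ cos Δλ = -0.160819
θ = atan2(y, x) = 125.4348° → 125.4348° (mod 360°)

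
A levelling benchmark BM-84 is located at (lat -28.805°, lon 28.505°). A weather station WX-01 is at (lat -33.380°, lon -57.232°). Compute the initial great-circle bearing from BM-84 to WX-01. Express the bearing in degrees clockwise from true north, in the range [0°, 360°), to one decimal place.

Δλ = -85.7370°
y = sin Δλ · cos φ₂ = -0.832730
x = cos φ₁ sin φ₂ − sin φ₁ cos φ₂ cos Δλ = -0.452203
θ = atan2(y, x) = -118.5036° → 241.4964° (mod 360°)

241.5°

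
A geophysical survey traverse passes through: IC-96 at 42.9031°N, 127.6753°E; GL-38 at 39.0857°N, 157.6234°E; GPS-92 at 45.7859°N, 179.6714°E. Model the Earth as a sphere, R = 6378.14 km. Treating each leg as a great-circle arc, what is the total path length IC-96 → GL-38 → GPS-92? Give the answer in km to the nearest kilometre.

4489 km

IC-96→GL-38: c = 0.397933 rad, d = 2538.07 km
GL-38→GPS-92: c = 0.305867 rad, d = 1950.86 km
Total = 2538.07 + 1950.86 = 4488.93 km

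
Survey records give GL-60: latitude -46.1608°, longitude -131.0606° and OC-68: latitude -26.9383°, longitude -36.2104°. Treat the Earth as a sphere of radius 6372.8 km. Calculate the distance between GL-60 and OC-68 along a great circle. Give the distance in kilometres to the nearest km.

Δφ = 19.2225°,  Δλ = 94.8502°
a = sin²(Δφ/2) + cos φ₁ cos φ₂ sin²(Δλ/2) = 0.362722
c = 2·arcsin(√a) = 1.292668 rad = 74.0644°
d = R·c = 6372.8 × 1.292668 = 8237.9 km

8238 km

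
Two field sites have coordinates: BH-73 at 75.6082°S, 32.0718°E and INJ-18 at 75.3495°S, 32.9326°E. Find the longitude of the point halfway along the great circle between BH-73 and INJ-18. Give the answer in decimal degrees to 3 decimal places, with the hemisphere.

32.506°E

Bx = cos φ₂ cos Δλ = 0.252894,  By = cos φ₂ sin Δλ = 0.003800
φₘ = atan2(sin φ₁ + sin φ₂, √((cos φ₁ + Bx)² + By²)) = -75.47924°
λₘ = λ₁ + atan2(By, cos φ₁ + Bx) = 32.50595°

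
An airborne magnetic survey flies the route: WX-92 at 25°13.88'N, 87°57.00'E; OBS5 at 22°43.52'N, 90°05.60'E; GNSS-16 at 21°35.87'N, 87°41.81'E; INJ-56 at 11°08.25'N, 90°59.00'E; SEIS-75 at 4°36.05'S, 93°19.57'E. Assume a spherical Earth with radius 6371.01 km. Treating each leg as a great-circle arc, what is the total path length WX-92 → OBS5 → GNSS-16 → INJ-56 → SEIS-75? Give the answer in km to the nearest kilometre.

WX-92: φ = +25.23133°, λ = +87.95000°
OBS5: φ = +22.72533°, λ = +90.09333°
GNSS-16: φ = +21.59783°, λ = +87.69683°
INJ-56: φ = +11.13750°, λ = +90.98333°
SEIS-75: φ = -4.60083°, λ = +93.32617°
WX-92→OBS5: c = 0.055506 rad, d = 353.63 km
OBS5→GNSS-16: c = 0.043447 rad, d = 276.80 km
GNSS-16→INJ-56: c = 0.190654 rad, d = 1214.66 km
INJ-56→SEIS-75: c = 0.277684 rad, d = 1769.13 km
Total = 353.63 + 276.80 + 1214.66 + 1769.13 = 3614.22 km

3614 km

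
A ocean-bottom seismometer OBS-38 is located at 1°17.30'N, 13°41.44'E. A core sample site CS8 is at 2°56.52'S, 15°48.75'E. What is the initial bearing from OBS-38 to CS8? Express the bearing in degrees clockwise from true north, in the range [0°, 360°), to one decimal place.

OBS-38: φ = +1.28833°, λ = +13.69067°
CS8: φ = -2.94200°, λ = +15.81250°
Δλ = 2.1218°
y = sin Δλ · cos φ₂ = 0.036976
x = cos φ₁ sin φ₂ − sin φ₁ cos φ₂ cos Δλ = -0.073751
θ = atan2(y, x) = 153.3726° → 153.3726° (mod 360°)

153.4°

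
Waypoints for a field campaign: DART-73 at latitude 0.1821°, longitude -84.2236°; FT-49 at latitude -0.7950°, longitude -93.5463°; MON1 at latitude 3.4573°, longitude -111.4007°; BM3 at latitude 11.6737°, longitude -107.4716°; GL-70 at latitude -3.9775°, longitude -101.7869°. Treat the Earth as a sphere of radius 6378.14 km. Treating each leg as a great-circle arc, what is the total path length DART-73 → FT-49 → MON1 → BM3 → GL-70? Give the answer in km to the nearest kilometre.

5950 km

DART-73→FT-49: c = 0.163599 rad, d = 1043.46 km
FT-49→MON1: c = 0.320182 rad, d = 2042.16 km
MON1→BM3: c = 0.158673 rad, d = 1012.04 km
BM3→GL-70: c = 0.290442 rad, d = 1852.48 km
Total = 1043.46 + 2042.16 + 1012.04 + 1852.48 = 5950.14 km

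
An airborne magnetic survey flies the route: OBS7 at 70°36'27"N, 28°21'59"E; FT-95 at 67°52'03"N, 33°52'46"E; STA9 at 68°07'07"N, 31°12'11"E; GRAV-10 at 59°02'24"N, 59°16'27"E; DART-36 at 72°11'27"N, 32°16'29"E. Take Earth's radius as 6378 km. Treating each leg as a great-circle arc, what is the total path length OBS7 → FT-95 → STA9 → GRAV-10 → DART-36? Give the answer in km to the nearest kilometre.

OBS7: φ = +70.60750°, λ = +28.36639°
FT-95: φ = +67.86750°, λ = +33.87944°
STA9: φ = +68.11861°, λ = +31.20306°
GRAV-10: φ = +59.04000°, λ = +59.27417°
DART-36: φ = +72.19083°, λ = +32.27472°
OBS7→FT-95: c = 0.058692 rad, d = 374.34 km
FT-95→STA9: c = 0.018043 rad, d = 115.08 km
STA9→GRAV-10: c = 0.265661 rad, d = 1694.39 km
GRAV-10→DART-36: c = 0.295605 rad, d = 1885.37 km
Total = 374.34 + 115.08 + 1694.39 + 1885.37 = 4069.17 km

4069 km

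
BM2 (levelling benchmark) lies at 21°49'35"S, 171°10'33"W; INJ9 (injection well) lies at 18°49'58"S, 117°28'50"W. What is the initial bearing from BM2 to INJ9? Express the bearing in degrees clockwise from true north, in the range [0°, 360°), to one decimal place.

96.8°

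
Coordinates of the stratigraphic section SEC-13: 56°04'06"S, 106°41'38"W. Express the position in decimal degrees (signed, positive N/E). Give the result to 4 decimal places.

-56.0683°, -106.6939°

lat: 56.0683° S → -56.0683°
lon: 106.6939° W → -106.6939°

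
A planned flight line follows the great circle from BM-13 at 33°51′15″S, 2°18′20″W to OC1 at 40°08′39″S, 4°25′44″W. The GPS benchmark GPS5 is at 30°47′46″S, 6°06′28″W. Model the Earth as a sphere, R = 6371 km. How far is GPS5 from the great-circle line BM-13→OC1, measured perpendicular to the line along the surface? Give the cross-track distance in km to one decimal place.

434.9 km

BM-13: φ = -33.85417°, λ = -2.30556°
OC1: φ = -40.14417°, λ = -4.42889°
GPS5: φ = -30.79611°, λ = -6.10778°
δ₁₃ = central angle BM-13→GPS5 = 0.077404 rad  (haversine)
θ₁₃ = bearing BM-13→GPS5 = 312.554°,  θ₁₂ = bearing BM-13→OC1 = 194.457°
dₓₜ = R·arcsin(sin δ₁₃ · sin(θ₁₃ − θ₁₂)) = 6371·arcsin(0.07733·sin(118.096°)) = 434.930 km
|dₓₜ| = 434.930 km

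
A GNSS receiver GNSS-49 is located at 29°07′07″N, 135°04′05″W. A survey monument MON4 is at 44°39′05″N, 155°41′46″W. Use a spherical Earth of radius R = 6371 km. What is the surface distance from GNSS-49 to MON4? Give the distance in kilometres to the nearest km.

GNSS-49: φ = +29.11861°, λ = -135.06806°
MON4: φ = +44.65139°, λ = -155.69611°
Δφ = 15.5328°,  Δλ = -20.6281°
a = sin²(Δφ/2) + cos φ₁ cos φ₂ sin²(Δλ/2) = 0.038184
c = 2·arcsin(√a) = 0.393345 rad = 22.5370°
d = R·c = 6371 × 0.393345 = 2506.0 km

2506 km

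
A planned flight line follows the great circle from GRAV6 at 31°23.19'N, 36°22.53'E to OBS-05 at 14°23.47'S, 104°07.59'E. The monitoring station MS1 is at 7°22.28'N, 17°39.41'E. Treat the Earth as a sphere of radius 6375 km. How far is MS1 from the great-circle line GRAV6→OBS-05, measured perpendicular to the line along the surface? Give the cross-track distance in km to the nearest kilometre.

GRAV6: φ = +31.38650°, λ = +36.37550°
OBS-05: φ = -14.39117°, λ = +104.12650°
MS1: φ = +7.37133°, λ = +17.65683°
δ₁₃ = central angle GRAV6→MS1 = 0.518312 rad  (haversine)
θ₁₃ = bearing GRAV6→MS1 = 219.973°,  θ₁₂ = bearing GRAV6→OBS-05 = 114.215°
dₓₜ = R·arcsin(sin δ₁₃ · sin(θ₁₃ − θ₁₂)) = 6375·arcsin(0.49541·sin(105.759°)) = 3168.401 km
|dₓₜ| = 3168.401 km

3168 km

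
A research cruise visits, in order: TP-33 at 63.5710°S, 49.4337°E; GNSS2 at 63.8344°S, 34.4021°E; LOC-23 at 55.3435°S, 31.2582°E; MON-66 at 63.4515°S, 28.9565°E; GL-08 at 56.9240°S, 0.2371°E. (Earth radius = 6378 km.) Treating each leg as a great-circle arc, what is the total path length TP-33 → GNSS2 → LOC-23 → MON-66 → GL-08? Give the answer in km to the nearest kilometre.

TP-33→GNSS2: c = 0.116051 rad, d = 740.17 km
GNSS2→LOC-23: c = 0.150729 rad, d = 961.35 km
LOC-23→MON-66: c = 0.142958 rad, d = 911.79 km
MON-66→GL-08: c = 0.270975 rad, d = 1728.28 km
Total = 740.17 + 961.35 + 911.79 + 1728.28 = 4341.58 km

4342 km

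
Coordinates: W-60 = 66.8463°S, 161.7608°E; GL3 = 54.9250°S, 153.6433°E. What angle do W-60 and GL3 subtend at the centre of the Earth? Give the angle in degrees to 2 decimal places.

12.53°

Δφ = 11.9213°,  Δλ = -8.1175°
a = sin²(Δφ/2) + cos φ₁ cos φ₂ sin²(Δλ/2) = 0.011916
c = 2·arcsin(√a) = 0.218755 rad = 12.5337°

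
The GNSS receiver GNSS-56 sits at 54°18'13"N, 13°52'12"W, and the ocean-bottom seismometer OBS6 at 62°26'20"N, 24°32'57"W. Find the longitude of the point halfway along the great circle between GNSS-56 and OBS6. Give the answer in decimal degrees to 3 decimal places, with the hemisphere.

18.591°W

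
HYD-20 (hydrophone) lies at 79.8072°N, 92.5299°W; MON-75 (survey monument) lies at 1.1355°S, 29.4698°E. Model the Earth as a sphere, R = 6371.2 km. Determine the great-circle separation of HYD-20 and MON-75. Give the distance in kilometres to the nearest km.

Δφ = -80.9427°,  Δλ = 121.9997°
a = sin²(Δφ/2) + cos φ₁ cos φ₂ sin²(Δλ/2) = 0.556630
c = 2·arcsin(√a) = 1.684300 rad = 96.5033°
d = R·c = 6371.2 × 1.684300 = 10731.0 km

10731 km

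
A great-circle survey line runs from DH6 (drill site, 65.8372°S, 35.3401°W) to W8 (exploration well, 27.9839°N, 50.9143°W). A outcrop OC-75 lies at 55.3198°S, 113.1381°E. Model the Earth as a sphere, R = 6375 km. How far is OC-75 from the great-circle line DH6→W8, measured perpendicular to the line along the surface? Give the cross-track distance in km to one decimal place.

661.8 km

δ₁₃ = central angle DH6→OC-75 = 0.986332 rad  (haversine)
θ₁₃ = bearing DH6→OC-75 = 159.103°,  θ₁₂ = bearing DH6→W8 = 346.240°
dₓₜ = R·arcsin(sin δ₁₃ · sin(θ₁₃ − θ₁₂)) = 6375·arcsin(0.83401·sin(-187.137°)) = 661.776 km
|dₓₜ| = 661.776 km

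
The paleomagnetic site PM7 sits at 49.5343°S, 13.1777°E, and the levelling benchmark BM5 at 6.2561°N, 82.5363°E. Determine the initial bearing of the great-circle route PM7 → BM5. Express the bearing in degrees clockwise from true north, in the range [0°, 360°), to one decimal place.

70.1°

Δλ = 69.3586°
y = sin Δλ · cos φ₂ = 0.930232
x = cos φ₁ sin φ₂ − sin φ₁ cos φ₂ cos Δλ = 0.337319
θ = atan2(y, x) = 70.0684° → 70.0684° (mod 360°)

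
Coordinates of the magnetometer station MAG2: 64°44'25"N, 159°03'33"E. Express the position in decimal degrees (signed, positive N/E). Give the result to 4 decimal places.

lat: 64.7403° N → +64.7403°
lon: 159.0592° E → +159.0592°

+64.7403°, +159.0592°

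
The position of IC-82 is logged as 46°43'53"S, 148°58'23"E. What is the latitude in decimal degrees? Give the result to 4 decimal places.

46.7314°S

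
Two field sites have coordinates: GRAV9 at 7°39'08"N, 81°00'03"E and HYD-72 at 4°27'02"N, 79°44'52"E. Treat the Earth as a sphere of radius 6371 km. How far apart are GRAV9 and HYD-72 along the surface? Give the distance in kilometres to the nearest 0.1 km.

GRAV9: φ = +7.65222°, λ = +81.00083°
HYD-72: φ = +4.45056°, λ = +79.74778°
Δφ = -3.2017°,  Δλ = -1.2531°
a = sin²(Δφ/2) + cos φ₁ cos φ₂ sin²(Δλ/2) = 0.000899
c = 2·arcsin(√a) = 0.059962 rad = 3.4355°
d = R·c = 6371 × 0.059962 = 382.0 km

382.0 km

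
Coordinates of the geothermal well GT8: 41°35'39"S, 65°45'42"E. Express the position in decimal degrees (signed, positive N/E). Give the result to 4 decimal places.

-41.5942°, +65.7617°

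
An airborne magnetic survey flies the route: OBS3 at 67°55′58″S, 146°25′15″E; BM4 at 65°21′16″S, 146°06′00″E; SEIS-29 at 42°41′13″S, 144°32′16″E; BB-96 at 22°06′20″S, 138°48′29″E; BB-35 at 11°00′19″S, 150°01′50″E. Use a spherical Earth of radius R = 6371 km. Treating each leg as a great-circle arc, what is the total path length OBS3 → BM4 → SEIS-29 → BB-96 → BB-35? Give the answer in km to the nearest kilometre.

6876 km

OBS3: φ = -67.93278°, λ = +146.42083°
BM4: φ = -65.35444°, λ = +146.10000°
SEIS-29: φ = -42.68694°, λ = +144.53778°
BB-96: φ = -22.10556°, λ = +138.80806°
BB-35: φ = -11.00528°, λ = +150.03056°
OBS3→BM4: c = 0.045055 rad, d = 287.05 km
BM4→SEIS-29: c = 0.395918 rad, d = 2522.39 km
SEIS-29→BB-96: c = 0.368770 rad, d = 2349.44 km
BB-96→BB-35: c = 0.269508 rad, d = 1717.04 km
Total = 287.05 + 2522.39 + 2349.44 + 1717.04 = 6875.91 km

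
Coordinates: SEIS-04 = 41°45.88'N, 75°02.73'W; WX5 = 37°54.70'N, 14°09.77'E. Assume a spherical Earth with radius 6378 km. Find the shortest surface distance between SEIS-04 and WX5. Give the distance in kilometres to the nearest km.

7272 km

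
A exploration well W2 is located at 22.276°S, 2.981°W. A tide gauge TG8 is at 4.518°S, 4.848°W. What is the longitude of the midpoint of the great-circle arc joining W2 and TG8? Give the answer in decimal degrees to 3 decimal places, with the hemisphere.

Bx = cos φ₂ cos Δλ = 0.996363,  By = cos φ₂ sin Δλ = -0.032478
φₘ = atan2(sin φ₁ + sin φ₂, √((cos φ₁ + Bx)² + By²)) = -13.39871°
λₘ = λ₁ + atan2(By, cos φ₁ + Bx) = -3.94924°

3.949°W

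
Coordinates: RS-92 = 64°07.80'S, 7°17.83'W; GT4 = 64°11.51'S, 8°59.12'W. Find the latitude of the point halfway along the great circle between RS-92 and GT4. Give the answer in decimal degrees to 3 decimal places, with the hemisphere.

RS-92: φ = -64.13000°, λ = -7.29717°
GT4: φ = -64.19183°, λ = -8.98533°
Bx = cos φ₂ cos Δλ = 0.435170,  By = cos φ₂ sin Δλ = -0.012826
φₘ = atan2(sin φ₁ + sin φ₂, √((cos φ₁ + Bx)² + By²)) = -64.16336°
λₘ = λ₁ + atan2(By, cos φ₁ + Bx) = -8.14031°

64.163°S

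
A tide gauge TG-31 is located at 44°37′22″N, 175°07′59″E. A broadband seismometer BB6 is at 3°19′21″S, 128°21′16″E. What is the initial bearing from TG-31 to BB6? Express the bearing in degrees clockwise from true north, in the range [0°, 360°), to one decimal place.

234.4°

TG-31: φ = +44.62278°, λ = +175.13306°
BB6: φ = -3.32250°, λ = +128.35444°
Δλ = -46.7786°
y = sin Δλ · cos φ₂ = -0.727488
x = cos φ₁ sin φ₂ − sin φ₁ cos φ₂ cos Δλ = -0.521483
θ = atan2(y, x) = -125.6340° → 234.3660° (mod 360°)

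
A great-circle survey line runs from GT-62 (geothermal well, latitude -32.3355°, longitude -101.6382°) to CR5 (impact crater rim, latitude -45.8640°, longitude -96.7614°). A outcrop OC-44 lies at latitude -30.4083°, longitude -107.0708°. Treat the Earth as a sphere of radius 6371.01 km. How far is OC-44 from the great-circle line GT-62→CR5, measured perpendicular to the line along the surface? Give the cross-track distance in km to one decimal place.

455.8 km

δ₁₃ = central angle GT-62→OC-44 = 0.087650 rad  (haversine)
θ₁₃ = bearing GT-62→OC-44 = 291.131°,  θ₁₂ = bearing GT-62→CR5 = 165.876°
dₓₜ = R·arcsin(sin δ₁₃ · sin(θ₁₃ − θ₁₂)) = 6371.01·arcsin(0.08754·sin(125.255°)) = 455.806 km
|dₓₜ| = 455.806 km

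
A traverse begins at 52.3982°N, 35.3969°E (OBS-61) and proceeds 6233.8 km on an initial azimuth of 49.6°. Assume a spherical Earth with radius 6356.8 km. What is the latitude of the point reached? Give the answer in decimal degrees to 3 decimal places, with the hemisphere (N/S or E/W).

50.305°N

δ = d/R = 6233.8/6356.8 = 0.980651 rad
φ₂ = arcsin(sin φ₁ cos δ + cos φ₁ sin δ cos θ)
   = arcsin(0.79227·0.55648 + 0.61017·0.83086·0.64812) = 50.30532°
λ₂ = λ₁ + atan2(sin θ sin δ cos φ₁, cos δ − sin φ₁ sin φ₂) = 133.23360°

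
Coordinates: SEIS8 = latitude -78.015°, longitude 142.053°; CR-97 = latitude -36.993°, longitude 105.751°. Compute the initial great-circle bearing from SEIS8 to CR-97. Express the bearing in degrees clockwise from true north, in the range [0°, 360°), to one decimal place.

316.9°

Δλ = -36.3020°
y = sin Δλ · cos φ₂ = -0.472869
x = cos φ₁ sin φ₂ − sin φ₁ cos φ₂ cos Δλ = 0.504705
θ = atan2(y, x) = -43.1348° → 316.8652° (mod 360°)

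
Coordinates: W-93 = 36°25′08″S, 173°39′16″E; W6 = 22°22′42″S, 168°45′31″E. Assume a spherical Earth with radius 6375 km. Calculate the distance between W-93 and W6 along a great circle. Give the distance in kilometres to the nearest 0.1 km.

1632.0 km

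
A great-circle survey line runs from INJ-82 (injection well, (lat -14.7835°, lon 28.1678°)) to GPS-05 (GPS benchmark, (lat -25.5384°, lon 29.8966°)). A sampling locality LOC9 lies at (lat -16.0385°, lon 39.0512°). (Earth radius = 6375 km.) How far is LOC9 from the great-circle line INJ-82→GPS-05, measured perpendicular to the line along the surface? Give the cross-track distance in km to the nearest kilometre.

δ₁₃ = central angle INJ-82→LOC9 = 0.184403 rad  (haversine)
θ₁₃ = bearing INJ-82→LOC9 = 98.251°,  θ₁₂ = bearing INJ-82→GPS-05 = 171.705°
dₓₜ = R·arcsin(sin δ₁₃ · sin(θ₁₃ − θ₁₂)) = 6375·arcsin(0.18336·sin(-73.454°)) = -1126.368 km
|dₓₜ| = 1126.368 km

1126 km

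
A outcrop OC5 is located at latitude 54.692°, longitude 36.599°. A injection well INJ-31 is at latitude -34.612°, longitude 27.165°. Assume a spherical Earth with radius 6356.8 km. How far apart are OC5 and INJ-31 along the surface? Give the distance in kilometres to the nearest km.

Δφ = -89.3040°,  Δλ = -9.4340°
a = sin²(Δφ/2) + cos φ₁ cos φ₂ sin²(Δλ/2) = 0.497143
c = 2·arcsin(√a) = 1.565083 rad = 89.6726°
d = R·c = 6356.8 × 1.565083 = 9948.9 km

9949 km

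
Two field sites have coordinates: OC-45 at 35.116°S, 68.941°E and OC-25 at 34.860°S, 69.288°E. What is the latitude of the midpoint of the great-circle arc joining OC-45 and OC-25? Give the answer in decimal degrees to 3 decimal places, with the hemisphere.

Bx = cos φ₂ cos Δλ = 0.820536,  By = cos φ₂ sin Δλ = 0.004969
φₘ = atan2(sin φ₁ + sin φ₂, √((cos φ₁ + Bx)² + By²)) = -34.98812°
λₘ = λ₁ + atan2(By, cos φ₁ + Bx) = 69.11477°

34.988°S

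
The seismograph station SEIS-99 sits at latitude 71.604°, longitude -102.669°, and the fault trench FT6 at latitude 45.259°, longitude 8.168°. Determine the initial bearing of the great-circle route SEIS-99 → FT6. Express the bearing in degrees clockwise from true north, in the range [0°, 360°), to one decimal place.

54.9°

Δλ = 110.8370°
y = sin Δλ · cos φ₂ = 0.657865
x = cos φ₁ sin φ₂ − sin φ₁ cos φ₂ cos Δλ = 0.461748
θ = atan2(y, x) = 54.9354° → 54.9354° (mod 360°)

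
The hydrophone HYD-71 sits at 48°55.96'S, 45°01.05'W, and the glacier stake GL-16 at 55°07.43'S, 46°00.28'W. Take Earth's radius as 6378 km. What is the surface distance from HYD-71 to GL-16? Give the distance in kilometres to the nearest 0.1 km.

HYD-71: φ = -48.93267°, λ = -45.01750°
GL-16: φ = -55.12383°, λ = -46.00467°
Δφ = -6.1912°,  Δλ = -0.9872°
a = sin²(Δφ/2) + cos φ₁ cos φ₂ sin²(Δλ/2) = 0.002944
c = 2·arcsin(√a) = 0.108572 rad = 6.2207°
d = R·c = 6378 × 0.108572 = 692.5 km

692.5 km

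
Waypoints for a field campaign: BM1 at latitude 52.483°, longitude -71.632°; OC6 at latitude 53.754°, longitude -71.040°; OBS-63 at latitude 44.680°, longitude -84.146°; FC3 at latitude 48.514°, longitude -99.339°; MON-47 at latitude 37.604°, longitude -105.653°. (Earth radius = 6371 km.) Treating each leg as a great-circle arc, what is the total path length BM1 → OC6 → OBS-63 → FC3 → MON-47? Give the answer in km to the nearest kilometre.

4080 km

BM1→OC6: c = 0.023033 rad, d = 146.75 km
OC6→OBS-63: c = 0.217060 rad, d = 1382.89 km
OBS-63→FC3: c = 0.193698 rad, d = 1234.05 km
FC3→MON-47: c = 0.206560 rad, d = 1315.99 km
Total = 146.75 + 1382.89 + 1234.05 + 1315.99 = 4079.68 km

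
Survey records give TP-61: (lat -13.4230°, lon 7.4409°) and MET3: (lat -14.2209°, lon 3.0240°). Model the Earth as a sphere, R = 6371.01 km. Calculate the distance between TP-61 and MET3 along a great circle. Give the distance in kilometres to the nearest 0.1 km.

Δφ = -0.7979°,  Δλ = -4.4169°
a = sin²(Δφ/2) + cos φ₁ cos φ₂ sin²(Δλ/2) = 0.001449
c = 2·arcsin(√a) = 0.076140 rad = 4.3625°
d = R·c = 6371.01 × 0.076140 = 485.1 km

485.1 km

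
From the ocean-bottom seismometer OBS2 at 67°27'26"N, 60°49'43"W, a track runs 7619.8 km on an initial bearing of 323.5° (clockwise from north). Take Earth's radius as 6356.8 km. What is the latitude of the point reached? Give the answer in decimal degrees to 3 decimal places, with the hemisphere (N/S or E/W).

38.527°N

OBS2: φ = +67.45722°, λ = -60.82861°
δ = d/R = 7619.8/6356.8 = 1.198685 rad
φ₂ = arcsin(sin φ₁ cos δ + cos φ₁ sin δ cos θ)
   = arcsin(0.92359·0.36358 + 0.38337·0.93156·0.80386) = 38.52742°
λ₂ = λ₁ + atan2(sin θ sin δ cos φ₁, cos δ − sin φ₁ sin φ₂) = 164.26856°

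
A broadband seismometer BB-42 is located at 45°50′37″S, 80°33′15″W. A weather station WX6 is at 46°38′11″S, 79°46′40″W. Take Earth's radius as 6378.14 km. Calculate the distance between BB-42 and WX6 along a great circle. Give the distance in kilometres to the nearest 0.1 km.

BB-42: φ = -45.84361°, λ = -80.55417°
WX6: φ = -46.63639°, λ = -79.77778°
Δφ = -0.7928°,  Δλ = 0.7764°
a = sin²(Δφ/2) + cos φ₁ cos φ₂ sin²(Δλ/2) = 0.000070
c = 2·arcsin(√a) = 0.016712 rad = 0.9575°
d = R·c = 6378.14 × 0.016712 = 106.6 km

106.6 km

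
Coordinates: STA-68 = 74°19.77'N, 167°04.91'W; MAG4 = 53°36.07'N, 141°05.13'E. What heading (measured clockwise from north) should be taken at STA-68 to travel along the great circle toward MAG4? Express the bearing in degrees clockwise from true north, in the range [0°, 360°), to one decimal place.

253.8°

STA-68: φ = +74.32950°, λ = -167.08183°
MAG4: φ = +53.60117°, λ = +141.08550°
Δλ = -51.8327°
y = sin Δλ · cos φ₂ = -0.466539
x = cos φ₁ sin φ₂ − sin φ₁ cos φ₂ cos Δλ = -0.135660
θ = atan2(y, x) = -106.2134° → 253.7866° (mod 360°)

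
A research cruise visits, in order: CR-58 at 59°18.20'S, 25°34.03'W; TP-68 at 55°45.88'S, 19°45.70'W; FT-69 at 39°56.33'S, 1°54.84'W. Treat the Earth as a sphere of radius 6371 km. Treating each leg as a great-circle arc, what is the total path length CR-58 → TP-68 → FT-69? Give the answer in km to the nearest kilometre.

2717 km

CR-58: φ = -59.30333°, λ = -25.56717°
TP-68: φ = -55.76467°, λ = -19.76167°
FT-69: φ = -39.93883°, λ = -1.91400°
CR-58→TP-68: c = 0.082238 rad, d = 523.94 km
TP-68→FT-69: c = 0.344229 rad, d = 2193.08 km
Total = 523.94 + 2193.08 = 2717.02 km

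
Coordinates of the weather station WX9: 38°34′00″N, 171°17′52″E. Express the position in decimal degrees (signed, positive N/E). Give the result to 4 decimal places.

+38.5667°, +171.2978°

lat: 38.5667° N → +38.5667°
lon: 171.2978° E → +171.2978°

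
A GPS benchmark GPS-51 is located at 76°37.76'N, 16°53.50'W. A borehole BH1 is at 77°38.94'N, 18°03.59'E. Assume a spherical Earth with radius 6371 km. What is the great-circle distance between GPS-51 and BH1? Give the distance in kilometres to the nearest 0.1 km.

GPS-51: φ = +76.62933°, λ = -16.89167°
BH1: φ = +77.64900°, λ = +18.05983°
Δφ = 1.0197°,  Δλ = 34.9515°
a = sin²(Δφ/2) + cos φ₁ cos φ₂ sin²(Δλ/2) = 0.004540
c = 2·arcsin(√a) = 0.134860 rad = 7.7269°
d = R·c = 6371 × 0.134860 = 859.2 km

859.2 km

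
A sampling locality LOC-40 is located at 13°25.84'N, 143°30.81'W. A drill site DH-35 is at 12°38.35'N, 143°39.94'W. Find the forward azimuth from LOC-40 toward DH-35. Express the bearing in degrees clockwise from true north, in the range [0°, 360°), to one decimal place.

LOC-40: φ = +13.43067°, λ = -143.51350°
DH-35: φ = +12.63917°, λ = -143.66567°
Δλ = -0.1522°
y = sin Δλ · cos φ₂ = -0.002591
x = cos φ₁ sin φ₂ − sin φ₁ cos φ₂ cos Δλ = -0.013813
θ = atan2(y, x) = -169.3743° → 190.6257° (mod 360°)

190.6°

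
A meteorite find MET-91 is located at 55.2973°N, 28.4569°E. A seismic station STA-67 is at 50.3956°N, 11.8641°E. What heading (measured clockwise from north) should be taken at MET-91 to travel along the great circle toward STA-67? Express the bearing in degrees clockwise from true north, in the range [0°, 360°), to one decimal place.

250.7°

Δλ = -16.5928°
y = sin Δλ · cos φ₂ = -0.182045
x = cos φ₁ sin φ₂ − sin φ₁ cos φ₂ cos Δλ = -0.063623
θ = atan2(y, x) = -109.2640° → 250.7360° (mod 360°)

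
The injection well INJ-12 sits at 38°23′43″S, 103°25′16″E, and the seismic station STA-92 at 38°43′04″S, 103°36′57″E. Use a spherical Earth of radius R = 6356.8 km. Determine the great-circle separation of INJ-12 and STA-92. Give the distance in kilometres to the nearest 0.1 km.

INJ-12: φ = -38.39528°, λ = +103.42111°
STA-92: φ = -38.71778°, λ = +103.61583°
Δφ = -0.3225°,  Δλ = 0.1947°
a = sin²(Δφ/2) + cos φ₁ cos φ₂ sin²(Δλ/2) = 0.000010
c = 2·arcsin(√a) = 0.006225 rad = 0.3566°
d = R·c = 6356.8 × 0.006225 = 39.6 km

39.6 km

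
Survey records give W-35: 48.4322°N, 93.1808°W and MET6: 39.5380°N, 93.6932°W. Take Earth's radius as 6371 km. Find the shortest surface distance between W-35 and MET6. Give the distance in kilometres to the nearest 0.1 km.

989.8 km

Δφ = -8.8942°,  Δλ = -0.5124°
a = sin²(Δφ/2) + cos φ₁ cos φ₂ sin²(Δλ/2) = 0.006022
c = 2·arcsin(√a) = 0.155365 rad = 8.9018°
d = R·c = 6371 × 0.155365 = 989.8 km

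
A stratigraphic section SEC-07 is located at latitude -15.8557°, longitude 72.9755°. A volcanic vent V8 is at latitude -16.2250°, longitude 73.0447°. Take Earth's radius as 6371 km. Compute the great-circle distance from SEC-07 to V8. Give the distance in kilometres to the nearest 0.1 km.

Δφ = -0.3693°,  Δλ = 0.0692°
a = sin²(Δφ/2) + cos φ₁ cos φ₂ sin²(Δλ/2) = 0.000011
c = 2·arcsin(√a) = 0.006549 rad = 0.3752°
d = R·c = 6371 × 0.006549 = 41.7 km

41.7 km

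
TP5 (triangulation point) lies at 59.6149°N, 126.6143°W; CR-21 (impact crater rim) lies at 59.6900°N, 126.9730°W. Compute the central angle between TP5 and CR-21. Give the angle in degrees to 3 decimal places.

0.196°

Δφ = 0.0751°,  Δλ = -0.3587°
a = sin²(Δφ/2) + cos φ₁ cos φ₂ sin²(Δλ/2) = 0.000003
c = 2·arcsin(√a) = 0.003424 rad = 0.1962°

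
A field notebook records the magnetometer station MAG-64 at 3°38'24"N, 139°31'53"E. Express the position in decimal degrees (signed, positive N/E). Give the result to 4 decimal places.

lat: 3.6400° N → +3.6400°
lon: 139.5314° E → +139.5314°

+3.6400°, +139.5314°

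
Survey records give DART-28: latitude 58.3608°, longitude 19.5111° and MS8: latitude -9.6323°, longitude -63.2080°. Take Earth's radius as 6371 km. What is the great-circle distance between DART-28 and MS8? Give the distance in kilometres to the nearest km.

Δφ = -67.9931°,  Δλ = -82.7191°
a = sin²(Δφ/2) + cos φ₁ cos φ₂ sin²(Δλ/2) = 0.538456
c = 2·arcsin(√a) = 1.647784 rad = 94.4111°
d = R·c = 6371 × 1.647784 = 10498.0 km

10498 km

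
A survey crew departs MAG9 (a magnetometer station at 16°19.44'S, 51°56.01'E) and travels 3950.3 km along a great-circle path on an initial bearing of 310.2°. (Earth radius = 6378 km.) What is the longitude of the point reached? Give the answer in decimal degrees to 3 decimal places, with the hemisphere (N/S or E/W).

25.367°E

MAG9: φ = -16.32400°, λ = +51.93350°
δ = d/R = 3950.3/6378 = 0.619363 rad
φ₂ = arcsin(sin φ₁ cos δ + cos φ₁ sin δ cos θ)
   = arcsin(-0.28107·0.81425 + 0.95969·0.58052·0.64546) = 7.51203°
λ₂ = λ₁ + atan2(sin θ sin δ cos φ₁, cos δ − sin φ₁ sin φ₂) = 25.36708°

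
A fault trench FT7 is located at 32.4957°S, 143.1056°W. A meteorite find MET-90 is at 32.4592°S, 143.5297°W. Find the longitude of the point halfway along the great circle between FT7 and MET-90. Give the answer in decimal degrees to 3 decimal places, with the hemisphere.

Bx = cos φ₂ cos Δλ = 0.843751,  By = cos φ₂ sin Δλ = -0.006246
φₘ = atan2(sin φ₁ + sin φ₂, √((cos φ₁ + Bx)² + By²)) = -32.47763°
λₘ = λ₁ + atan2(By, cos φ₁ + Bx) = -143.31769°

143.318°W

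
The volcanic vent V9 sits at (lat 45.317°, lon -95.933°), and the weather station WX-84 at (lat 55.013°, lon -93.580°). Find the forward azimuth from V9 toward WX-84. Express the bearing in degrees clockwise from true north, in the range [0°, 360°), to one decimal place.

7.9°

Δλ = 2.3530°
y = sin Δλ · cos φ₂ = 0.023541
x = cos φ₁ sin φ₂ − sin φ₁ cos φ₂ cos Δλ = 0.168764
θ = atan2(y, x) = 7.9410° → 7.9410° (mod 360°)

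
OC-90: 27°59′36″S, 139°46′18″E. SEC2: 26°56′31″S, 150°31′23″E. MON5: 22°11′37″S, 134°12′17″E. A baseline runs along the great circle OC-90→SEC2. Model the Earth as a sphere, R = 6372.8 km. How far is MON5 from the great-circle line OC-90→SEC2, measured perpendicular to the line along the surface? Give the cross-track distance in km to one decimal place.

668.6 km

OC-90: φ = -27.99333°, λ = +139.77167°
SEC2: φ = -26.94194°, λ = +150.52306°
MON5: φ = -22.19361°, λ = +134.20472°
δ₁₃ = central angle OC-90→MON5 = 0.134077 rad  (haversine)
θ₁₃ = bearing OC-90→MON5 = 317.783°,  θ₁₂ = bearing OC-90→SEC2 = 86.214°
dₓₜ = R·arcsin(sin δ₁₃ · sin(θ₁₃ − θ₁₂)) = 6372.8·arcsin(0.13368·sin(231.569°)) = -668.561 km
|dₓₜ| = 668.561 km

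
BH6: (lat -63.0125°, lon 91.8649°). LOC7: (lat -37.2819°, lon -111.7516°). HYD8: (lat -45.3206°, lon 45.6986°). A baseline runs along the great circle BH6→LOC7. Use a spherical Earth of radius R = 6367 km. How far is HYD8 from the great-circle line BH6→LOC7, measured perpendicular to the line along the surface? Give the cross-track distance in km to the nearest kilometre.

δ₁₃ = central angle BH6→HYD8 = 0.546000 rad  (haversine)
θ₁₃ = bearing BH6→HYD8 = 282.373°,  θ₁₂ = bearing BH6→LOC7 = 160.977°
dₓₜ = R·arcsin(sin δ₁₃ · sin(θ₁₃ − θ₁₂)) = 6367·arcsin(0.51927·sin(121.396°)) = 2923.812 km
|dₓₜ| = 2923.812 km

2924 km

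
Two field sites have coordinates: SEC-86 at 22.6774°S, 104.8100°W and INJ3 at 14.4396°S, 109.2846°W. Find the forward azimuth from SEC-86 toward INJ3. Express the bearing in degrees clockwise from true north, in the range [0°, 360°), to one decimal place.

332.0°

Δλ = -4.4746°
y = sin Δλ · cos φ₂ = -0.075553
x = cos φ₁ sin φ₂ − sin φ₁ cos φ₂ cos Δλ = 0.142144
θ = atan2(y, x) = -27.9916° → 332.0084° (mod 360°)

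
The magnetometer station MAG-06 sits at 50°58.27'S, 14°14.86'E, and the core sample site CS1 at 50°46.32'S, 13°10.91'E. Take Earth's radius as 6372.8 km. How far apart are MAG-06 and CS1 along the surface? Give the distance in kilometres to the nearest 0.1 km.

78.0 km

MAG-06: φ = -50.97117°, λ = +14.24767°
CS1: φ = -50.77200°, λ = +13.18183°
Δφ = 0.1992°,  Δλ = -1.0658°
a = sin²(Δφ/2) + cos φ₁ cos φ₂ sin²(Δλ/2) = 0.000037
c = 2·arcsin(√a) = 0.012243 rad = 0.7015°
d = R·c = 6372.8 × 0.012243 = 78.0 km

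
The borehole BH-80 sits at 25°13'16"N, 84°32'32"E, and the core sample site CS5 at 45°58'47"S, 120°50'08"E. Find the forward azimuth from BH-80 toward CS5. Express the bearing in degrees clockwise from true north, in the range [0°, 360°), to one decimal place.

BH-80: φ = +25.22111°, λ = +84.54222°
CS5: φ = -45.97972°, λ = +120.83556°
Δλ = 36.2933°
y = sin Δλ · cos φ₂ = 0.411332
x = cos φ₁ sin φ₂ − sin φ₁ cos φ₂ cos Δλ = -0.889208
θ = atan2(y, x) = 155.1755° → 155.1755° (mod 360°)

155.2°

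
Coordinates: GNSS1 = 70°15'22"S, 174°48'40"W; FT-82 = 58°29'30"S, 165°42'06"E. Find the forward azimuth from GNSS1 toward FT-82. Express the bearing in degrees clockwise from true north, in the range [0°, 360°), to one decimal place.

315.2°

GNSS1: φ = -70.25611°, λ = -174.81111°
FT-82: φ = -58.49167°, λ = +165.70167°
Δλ = -19.4872°
y = sin Δλ · cos φ₂ = -0.174345
x = cos φ₁ sin φ₂ − sin φ₁ cos φ₂ cos Δλ = 0.175711
θ = atan2(y, x) = -44.7765° → 315.2235° (mod 360°)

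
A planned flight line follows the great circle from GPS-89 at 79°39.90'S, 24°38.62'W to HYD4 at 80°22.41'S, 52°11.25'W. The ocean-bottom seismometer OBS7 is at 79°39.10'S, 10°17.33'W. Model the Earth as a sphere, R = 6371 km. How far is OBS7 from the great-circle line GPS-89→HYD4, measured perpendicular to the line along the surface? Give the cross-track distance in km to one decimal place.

136.9 km

GPS-89: φ = -79.66500°, λ = -24.64367°
HYD4: φ = -80.37350°, λ = -52.18750°
OBS7: φ = -79.65167°, λ = -10.28883°
δ₁₃ = central angle GPS-89→OBS7 = 0.044863 rad  (haversine)
θ₁₃ = bearing GPS-89→OBS7 = 96.767°,  θ₁₂ = bearing GPS-89→HYD4 = 248.148°
dₓₜ = R·arcsin(sin δ₁₃ · sin(θ₁₃ − θ₁₂)) = 6371·arcsin(0.04485·sin(-151.381°)) = -136.871 km
|dₓₜ| = 136.871 km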